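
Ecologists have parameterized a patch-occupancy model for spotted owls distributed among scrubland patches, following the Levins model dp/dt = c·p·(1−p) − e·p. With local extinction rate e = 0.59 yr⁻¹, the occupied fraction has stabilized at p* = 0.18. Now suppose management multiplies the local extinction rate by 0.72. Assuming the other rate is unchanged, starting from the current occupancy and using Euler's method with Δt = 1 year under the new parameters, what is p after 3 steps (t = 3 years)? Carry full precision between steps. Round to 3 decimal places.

0.269

Balance c(1−p*) = e gives c = e/(1 − 0.18000) = 0.59/0.82000 = 0.71951.
Starting from p₀ = 0.18000; update p ← p + (dp/dt)·Δt with the new parameters.
step 1: Δp = +0.02974, p = 0.20974
step 2: Δp = +0.03016, p = 0.23990
step 3: Δp = +0.02929, p = 0.26919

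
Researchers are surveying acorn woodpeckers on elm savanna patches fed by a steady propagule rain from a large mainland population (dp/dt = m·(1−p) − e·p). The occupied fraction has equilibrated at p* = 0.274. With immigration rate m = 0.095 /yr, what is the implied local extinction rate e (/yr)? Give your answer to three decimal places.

At equilibrium m(1−p*) = e·p*, so e = m(1−p*)/p*.
e = 0.095 × 0.7260 / 0.274 = 0.2517.

0.252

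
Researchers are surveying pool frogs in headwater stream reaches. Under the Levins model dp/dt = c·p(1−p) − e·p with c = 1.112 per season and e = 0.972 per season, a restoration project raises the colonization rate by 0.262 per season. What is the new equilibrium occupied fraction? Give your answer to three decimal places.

0.293

Before: p* = 1 − 0.972/1.112 = 0.1259.
After the change, c = 1.374, e = 0.972, so p* = 1 − 0.972/1.374 = 0.2926.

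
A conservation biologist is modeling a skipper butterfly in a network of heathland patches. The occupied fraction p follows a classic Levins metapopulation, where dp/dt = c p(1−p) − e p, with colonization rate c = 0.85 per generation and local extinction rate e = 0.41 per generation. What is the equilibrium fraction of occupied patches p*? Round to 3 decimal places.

0.518

Setting dp/dt = 0 and dividing through by p* gives c·(1−p*) = e.
So p* = 1 − e/c = 1 − 0.41/0.85 = 1 − 0.4824 = 0.5176.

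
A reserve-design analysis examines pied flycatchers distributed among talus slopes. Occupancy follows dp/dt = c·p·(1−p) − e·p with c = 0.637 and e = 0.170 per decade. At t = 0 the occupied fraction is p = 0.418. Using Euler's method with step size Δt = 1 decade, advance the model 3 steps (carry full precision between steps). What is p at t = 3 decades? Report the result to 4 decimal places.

0.6335

Update rule: p ← p + [c·p·(1−p) − e·p]·Δt with Δt = 1.
p: 0.41800 → 0.50191  (Δp = +0.08391)
p: 0.50191 → 0.57583  (Δp = +0.07392)
p: 0.57583 → 0.63353  (Δp = +0.05770)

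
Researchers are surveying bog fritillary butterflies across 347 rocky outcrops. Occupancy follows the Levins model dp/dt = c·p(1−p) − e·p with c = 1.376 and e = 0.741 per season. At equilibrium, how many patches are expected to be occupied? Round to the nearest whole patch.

p* = 1 − e/c = 1 − 0.741/1.376 = 0.4615.
Expected occupied patches = N × p* = 347 × 0.4615 = 160.13 ≈ 160.

160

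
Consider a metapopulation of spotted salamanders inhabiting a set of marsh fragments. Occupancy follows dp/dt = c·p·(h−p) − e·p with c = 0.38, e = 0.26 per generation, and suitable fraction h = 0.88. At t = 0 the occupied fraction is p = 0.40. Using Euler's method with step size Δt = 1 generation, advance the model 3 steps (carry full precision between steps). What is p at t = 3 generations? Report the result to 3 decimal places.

Update rule: p ← p + [c·p·(h−p) − e·p]·Δt with Δt = 1.
  1  |  dp/dt·Δt = -0.031040  |  p_1 = 0.368960
  2  |  dp/dt·Δt = -0.024279  |  p_2 = 0.344681
  3  |  dp/dt·Δt = -0.019502  |  p_3 = 0.325179

0.325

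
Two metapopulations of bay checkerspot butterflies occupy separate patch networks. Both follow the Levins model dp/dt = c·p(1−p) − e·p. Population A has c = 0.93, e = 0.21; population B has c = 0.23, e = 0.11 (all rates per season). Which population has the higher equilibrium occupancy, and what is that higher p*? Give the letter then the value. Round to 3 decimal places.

A: p*_A = 1 − 0.21/0.93 = 0.7742.
B: p*_B = 1 − 0.11/0.23 = 0.5217.
A is higher at 0.7742.

A, 0.774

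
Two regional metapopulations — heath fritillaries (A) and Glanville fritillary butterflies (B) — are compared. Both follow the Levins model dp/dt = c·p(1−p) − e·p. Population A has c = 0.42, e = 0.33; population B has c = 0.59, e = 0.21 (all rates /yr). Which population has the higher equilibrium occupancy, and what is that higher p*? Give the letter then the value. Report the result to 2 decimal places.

B, 0.64

A: p*_A = 1 − 0.33/0.42 = 0.2143.
B: p*_B = 1 − 0.21/0.59 = 0.6441.
B is higher at 0.6441.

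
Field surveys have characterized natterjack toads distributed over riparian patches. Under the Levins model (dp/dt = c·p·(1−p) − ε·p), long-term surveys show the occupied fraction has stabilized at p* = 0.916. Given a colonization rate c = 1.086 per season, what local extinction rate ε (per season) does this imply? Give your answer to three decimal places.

At equilibrium c(1−p*) = ε.
ε = 1.086 × (1 − 0.916) = 1.086 × 0.0840 = 0.0912.

0.091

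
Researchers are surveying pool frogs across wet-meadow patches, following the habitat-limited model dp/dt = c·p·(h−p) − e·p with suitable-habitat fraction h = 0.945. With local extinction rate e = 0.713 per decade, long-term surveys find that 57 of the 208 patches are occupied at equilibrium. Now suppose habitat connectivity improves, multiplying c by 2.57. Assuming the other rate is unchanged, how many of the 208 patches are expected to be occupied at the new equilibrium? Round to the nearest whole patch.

142

Observed p* = 57/208 = 0.27404.
Balance c(h−p*) = e gives c = e/(0.945 − 0.27404) = 0.713/0.67096 = 1.06266.
New p* = 0.945 − e/c = 0.945 − 0.71300/2.73104 = 0.68393.
Expected occupied = 208 × 0.68393 = 142.26 ≈ 142.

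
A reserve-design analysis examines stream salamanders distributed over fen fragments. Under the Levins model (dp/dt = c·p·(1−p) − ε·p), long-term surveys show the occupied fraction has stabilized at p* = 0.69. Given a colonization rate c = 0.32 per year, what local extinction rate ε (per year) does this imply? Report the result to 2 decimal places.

0.10

At equilibrium c(1−p*) = ε.
ε = 0.32 × (1 − 0.69) = 0.32 × 0.3100 = 0.0992.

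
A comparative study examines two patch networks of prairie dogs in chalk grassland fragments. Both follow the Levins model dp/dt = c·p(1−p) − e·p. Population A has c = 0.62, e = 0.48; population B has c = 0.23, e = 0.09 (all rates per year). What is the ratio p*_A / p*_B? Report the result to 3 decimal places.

A: p*_A = 1 − 0.48/0.62 = 0.2258.
B: p*_B = 1 − 0.09/0.23 = 0.6087.
p*_A / p*_B = 0.2258/0.6087 = 0.3710.

0.371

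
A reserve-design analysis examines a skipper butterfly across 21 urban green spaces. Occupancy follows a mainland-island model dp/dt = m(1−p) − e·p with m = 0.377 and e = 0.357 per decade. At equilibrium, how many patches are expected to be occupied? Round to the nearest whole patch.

p* = m/(m+e) = 0.377/0.7340 = 0.5136.
Expected occupied patches = N × p* = 21 × 0.5136 = 10.79 ≈ 11.

11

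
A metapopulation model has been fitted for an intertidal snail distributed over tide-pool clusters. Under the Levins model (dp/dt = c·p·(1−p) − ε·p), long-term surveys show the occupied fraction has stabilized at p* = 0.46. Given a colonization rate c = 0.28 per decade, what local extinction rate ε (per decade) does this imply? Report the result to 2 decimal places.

At equilibrium c(1−p*) = ε.
ε = 0.28 × (1 − 0.46) = 0.28 × 0.5400 = 0.1512.

0.15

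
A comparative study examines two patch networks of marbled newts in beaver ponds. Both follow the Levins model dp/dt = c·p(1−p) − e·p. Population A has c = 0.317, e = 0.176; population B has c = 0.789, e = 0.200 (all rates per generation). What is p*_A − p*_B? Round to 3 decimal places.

-0.302

A: p*_A = 1 − 0.176/0.317 = 0.4448.
B: p*_B = 1 − 0.200/0.789 = 0.7465.
p*_A − p*_B = 0.4448 − 0.7465 = -0.3017.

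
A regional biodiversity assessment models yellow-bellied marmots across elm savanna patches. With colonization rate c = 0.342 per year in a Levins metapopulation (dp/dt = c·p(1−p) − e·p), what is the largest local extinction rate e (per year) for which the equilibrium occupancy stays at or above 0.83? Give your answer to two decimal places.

0.06

1 − e/c ≥ 0.83 ⇒ e ≤ c(1 − 0.83) = 0.342 × 0.1700.
e_max = 0.0581.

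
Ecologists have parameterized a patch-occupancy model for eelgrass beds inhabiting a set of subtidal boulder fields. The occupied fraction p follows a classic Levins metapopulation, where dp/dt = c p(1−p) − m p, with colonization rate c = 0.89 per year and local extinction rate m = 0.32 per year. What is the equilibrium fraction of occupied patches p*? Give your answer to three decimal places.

0.640

Setting dp/dt = 0 and dividing through by p* gives c·(1−p*) = m.
So p* = 1 − m/c = 1 − 0.32/0.89 = 1 − 0.3596 = 0.6404.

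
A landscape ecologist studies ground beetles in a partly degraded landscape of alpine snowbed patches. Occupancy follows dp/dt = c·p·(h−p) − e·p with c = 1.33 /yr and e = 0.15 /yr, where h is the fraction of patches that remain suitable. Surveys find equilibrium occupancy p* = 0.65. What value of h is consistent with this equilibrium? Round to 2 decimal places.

0.76

At equilibrium c(h−p*) = e, so h = p* + e/c.
h = 0.65 + 0.15/1.33 = 0.65 + 0.1128 = 0.7628.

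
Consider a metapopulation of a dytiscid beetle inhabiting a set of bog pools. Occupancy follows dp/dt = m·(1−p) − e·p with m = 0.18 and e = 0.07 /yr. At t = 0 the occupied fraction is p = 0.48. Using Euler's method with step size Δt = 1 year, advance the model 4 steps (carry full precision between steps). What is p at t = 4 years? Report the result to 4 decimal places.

Update rule: p ← p + [m·(1−p) − e·p]·Δt with Δt = 1.
  1  |  dp/dt·Δt = +0.060000  |  p_1 = 0.540000
  2  |  dp/dt·Δt = +0.045000  |  p_2 = 0.585000
  3  |  dp/dt·Δt = +0.033750  |  p_3 = 0.618750
  4  |  dp/dt·Δt = +0.025313  |  p_4 = 0.644062

0.6441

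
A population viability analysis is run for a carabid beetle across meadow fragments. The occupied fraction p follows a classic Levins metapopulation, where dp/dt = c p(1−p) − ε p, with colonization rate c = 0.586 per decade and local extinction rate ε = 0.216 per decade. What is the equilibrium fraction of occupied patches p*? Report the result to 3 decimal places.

0.631

At equilibrium, colonization balances extinction: c·p*·(1−p*) = ε·p*.
So p* = 1 − ε/c = 1 − 0.216/0.586 = 1 − 0.3686 = 0.6314.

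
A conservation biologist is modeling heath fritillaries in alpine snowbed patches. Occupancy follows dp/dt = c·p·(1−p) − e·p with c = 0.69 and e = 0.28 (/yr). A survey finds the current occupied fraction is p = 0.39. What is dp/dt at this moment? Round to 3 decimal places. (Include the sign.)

Colonization term: c·p·(1−p) = 0.69×0.39×0.6100 = 0.16415.
Extinction term: e·p = 0.10920.
dp/dt = 0.16415 − 0.10920 = 0.05495.

0.055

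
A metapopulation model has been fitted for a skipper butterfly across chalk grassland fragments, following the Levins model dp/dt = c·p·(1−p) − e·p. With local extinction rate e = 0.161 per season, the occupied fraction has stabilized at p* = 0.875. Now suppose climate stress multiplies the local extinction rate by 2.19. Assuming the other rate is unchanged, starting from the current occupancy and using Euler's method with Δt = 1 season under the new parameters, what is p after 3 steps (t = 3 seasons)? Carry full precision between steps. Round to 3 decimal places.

0.726

Balance c(1−p*) = e gives c = e/(1 − 0.87500) = 0.161/0.12500 = 1.28800.
Starting from p₀ = 0.87500; update p ← p + (dp/dt)·Δt with the new parameters.
p: 0.87500 → 0.70736  (Δp = -0.16764)
p: 0.70736 → 0.72457  (Δp = +0.01721)
p: 0.72457 → 0.72614  (Δp = +0.00157)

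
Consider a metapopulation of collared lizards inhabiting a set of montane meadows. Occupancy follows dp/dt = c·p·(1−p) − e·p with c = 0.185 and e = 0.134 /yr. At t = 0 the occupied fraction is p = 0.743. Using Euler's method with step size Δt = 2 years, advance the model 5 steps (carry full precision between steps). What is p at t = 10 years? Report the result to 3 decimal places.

0.419

Update rule: p ← p + [c·p·(1−p) − e·p]·Δt with Δt = 2.
t = 2: p = 0.74300 + (-0.12847) = 0.61453
t = 4: p = 0.61453 + (-0.07705) = 0.53748
t = 6: p = 0.53748 + (-0.05206) = 0.48542
t = 8: p = 0.48542 + (-0.03767) = 0.44775
t = 10: p = 0.44775 + (-0.02851) = 0.41924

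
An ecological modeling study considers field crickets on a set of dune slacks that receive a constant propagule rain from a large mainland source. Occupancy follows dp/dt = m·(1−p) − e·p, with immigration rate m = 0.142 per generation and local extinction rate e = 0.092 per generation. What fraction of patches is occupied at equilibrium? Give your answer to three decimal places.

0.607

Setting dp/dt = 0: m − m·p* = e·p*, so m = (m+e)·p*.
p* = m/(m+e) = 0.142/(0.142+0.092) = 0.142/0.2340 = 0.6068.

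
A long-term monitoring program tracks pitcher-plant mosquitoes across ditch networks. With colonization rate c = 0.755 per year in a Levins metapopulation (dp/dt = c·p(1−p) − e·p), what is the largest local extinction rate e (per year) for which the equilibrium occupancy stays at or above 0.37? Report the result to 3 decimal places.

0.476

1 − e/c ≥ 0.37 ⇒ e ≤ c(1 − 0.37) = 0.755 × 0.6300.
e_max = 0.4757.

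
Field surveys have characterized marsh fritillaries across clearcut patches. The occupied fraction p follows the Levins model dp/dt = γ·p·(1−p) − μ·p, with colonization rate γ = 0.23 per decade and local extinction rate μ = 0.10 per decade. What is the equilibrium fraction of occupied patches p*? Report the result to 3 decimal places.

At equilibrium, colonization balances extinction: γ·p*·(1−p*) = μ·p*.
So p* = 1 − μ/γ = 1 − 0.10/0.23 = 1 − 0.4348 = 0.5652.

0.565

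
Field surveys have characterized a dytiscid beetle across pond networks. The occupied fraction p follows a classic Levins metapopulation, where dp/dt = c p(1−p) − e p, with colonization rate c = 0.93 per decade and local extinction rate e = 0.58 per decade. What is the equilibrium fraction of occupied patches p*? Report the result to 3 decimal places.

0.376

At equilibrium, colonization balances extinction: c·p*·(1−p*) = e·p*.
So p* = 1 − e/c = 1 − 0.58/0.93 = 1 − 0.6237 = 0.3763.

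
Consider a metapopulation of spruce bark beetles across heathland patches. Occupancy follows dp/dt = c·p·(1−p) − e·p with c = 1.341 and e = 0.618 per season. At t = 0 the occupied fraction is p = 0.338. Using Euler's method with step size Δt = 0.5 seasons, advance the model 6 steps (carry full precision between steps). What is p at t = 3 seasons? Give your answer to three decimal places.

Update rule: p ← p + [c·p·(1−p) − e·p]·Δt with Δt = 0.5.
t = 0.5: p = 0.33800 + (+0.04559) = 0.38359
t = 1: p = 0.38359 + (+0.04001) = 0.42360
t = 1.5: p = 0.42360 + (+0.03282) = 0.45642
t = 2: p = 0.45642 + (+0.02532) = 0.48173
t = 2.5: p = 0.48173 + (+0.01855) = 0.50028
t = 3: p = 0.50028 + (+0.01304) = 0.51332

0.513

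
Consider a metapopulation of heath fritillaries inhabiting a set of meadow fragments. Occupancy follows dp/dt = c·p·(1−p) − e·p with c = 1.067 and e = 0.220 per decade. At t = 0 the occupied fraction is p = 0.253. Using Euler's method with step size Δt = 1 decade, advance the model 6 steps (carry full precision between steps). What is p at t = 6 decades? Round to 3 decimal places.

Update rule: p ← p + [c·p·(1−p) − e·p]·Δt with Δt = 1.
step 1: Δp = +0.14599, p = 0.39899
step 2: Δp = +0.16809, p = 0.56708
step 3: Δp = +0.13719, p = 0.70427
step 4: Δp = +0.06729, p = 0.77156
step 5: Δp = +0.01832, p = 0.78988
step 6: Δp = +0.00332, p = 0.79320

0.793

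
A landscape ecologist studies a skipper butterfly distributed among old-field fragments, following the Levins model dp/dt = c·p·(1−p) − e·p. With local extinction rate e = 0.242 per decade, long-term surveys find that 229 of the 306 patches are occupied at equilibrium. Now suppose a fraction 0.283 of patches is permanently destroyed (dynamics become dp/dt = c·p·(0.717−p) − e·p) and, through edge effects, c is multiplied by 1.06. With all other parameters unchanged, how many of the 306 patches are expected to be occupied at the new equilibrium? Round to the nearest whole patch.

Observed p* = 229/306 = 0.74837.
Balance c(1−p*) = e gives c = e/(1 − 0.74837) = 0.242/0.25163 = 0.96173.
New p* = 0.717 − e/c = 0.717 − 0.24200/1.01943 = 0.47961.
Expected occupied = 306 × 0.47961 = 146.76 ≈ 147.

147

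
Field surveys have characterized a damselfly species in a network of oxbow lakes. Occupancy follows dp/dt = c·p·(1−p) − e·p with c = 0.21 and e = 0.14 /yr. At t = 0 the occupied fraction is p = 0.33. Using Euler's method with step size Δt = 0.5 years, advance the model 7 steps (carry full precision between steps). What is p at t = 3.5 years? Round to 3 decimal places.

Update rule: p ← p + [c·p·(1−p) − e·p]·Δt with Δt = 0.5.
p: 0.33000 → 0.33012  (Δp = +0.00012)
p: 0.33012 → 0.33023  (Δp = +0.00011)
p: 0.33023 → 0.33033  (Δp = +0.00011)
p: 0.33033 → 0.33044  (Δp = +0.00010)
p: 0.33044 → 0.33054  (Δp = +0.00010)
p: 0.33054 → 0.33064  (Δp = +0.00010)
p: 0.33064 → 0.33073  (Δp = +0.00009)

0.331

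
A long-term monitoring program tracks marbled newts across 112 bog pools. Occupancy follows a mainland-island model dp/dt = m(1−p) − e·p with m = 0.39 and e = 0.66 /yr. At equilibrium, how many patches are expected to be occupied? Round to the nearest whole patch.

p* = m/(m+e) = 0.39/1.0500 = 0.3714.
Expected occupied patches = N × p* = 112 × 0.3714 = 41.60 ≈ 42.

42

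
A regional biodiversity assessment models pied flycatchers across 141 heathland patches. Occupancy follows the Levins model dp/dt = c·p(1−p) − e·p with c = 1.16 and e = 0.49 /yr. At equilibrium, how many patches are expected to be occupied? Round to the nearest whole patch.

p* = 1 − e/c = 1 − 0.49/1.16 = 0.5776.
Expected occupied patches = N × p* = 141 × 0.5776 = 81.44 ≈ 81.

81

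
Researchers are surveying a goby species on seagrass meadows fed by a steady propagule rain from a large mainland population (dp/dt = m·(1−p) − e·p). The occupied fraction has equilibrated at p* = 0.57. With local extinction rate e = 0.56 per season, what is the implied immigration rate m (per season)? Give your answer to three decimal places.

At equilibrium m(1−p*) = e·p*, so m = e·p*/(1−p*).
m = 0.56 × 0.57 / 0.4300 = 0.3192/0.4300 = 0.7423.

0.742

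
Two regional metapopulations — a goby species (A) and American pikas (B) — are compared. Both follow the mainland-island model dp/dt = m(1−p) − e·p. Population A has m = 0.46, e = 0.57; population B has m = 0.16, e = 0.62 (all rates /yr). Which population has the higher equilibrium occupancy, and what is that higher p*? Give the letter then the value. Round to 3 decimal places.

A: p*_A = m/(m+e) = 0.46/1.0300 = 0.4466.
B: p*_B = 0.16/0.7800 = 0.2051.
A is higher at 0.4466.

A, 0.447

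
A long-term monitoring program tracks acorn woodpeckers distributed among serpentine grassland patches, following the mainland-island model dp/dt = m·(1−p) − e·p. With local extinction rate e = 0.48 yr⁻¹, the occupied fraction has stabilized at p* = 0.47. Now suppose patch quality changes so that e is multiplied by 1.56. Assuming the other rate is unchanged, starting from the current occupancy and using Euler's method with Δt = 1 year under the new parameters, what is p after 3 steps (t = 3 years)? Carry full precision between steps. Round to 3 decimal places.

0.362

Balance m(1−p*) = e·p* gives m = e·p*/(1−p*) = 0.48×0.47000/0.53000 = 0.42566.
Starting from p₀ = 0.47000; update p ← p + (dp/dt)·Δt with the new parameters.
step 1: Δp = -0.12634, p = 0.34366
step 2: Δp = +0.02204, p = 0.36570
step 3: Δp = -0.00385, p = 0.36186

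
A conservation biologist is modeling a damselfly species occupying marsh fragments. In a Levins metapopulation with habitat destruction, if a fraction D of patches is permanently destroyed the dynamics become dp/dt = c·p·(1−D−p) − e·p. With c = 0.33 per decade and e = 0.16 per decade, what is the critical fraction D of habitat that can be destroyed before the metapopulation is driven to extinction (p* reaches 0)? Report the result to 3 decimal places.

0.515

The nontrivial equilibrium is p* = (1−D) − e/c; extinction occurs when this hits zero.
So D_crit = 1 − e/c = 1 − 0.16/0.33 = 1 − 0.4848 = 0.5152.
This equals the undisturbed p*, a classic result of Lande's extension.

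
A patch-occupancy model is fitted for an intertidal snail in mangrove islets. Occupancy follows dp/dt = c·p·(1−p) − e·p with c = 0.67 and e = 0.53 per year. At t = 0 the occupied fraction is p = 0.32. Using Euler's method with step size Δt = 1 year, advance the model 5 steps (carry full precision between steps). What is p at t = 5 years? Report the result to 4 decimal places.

0.2477

Update rule: p ← p + [c·p·(1−p) − e·p]·Δt with Δt = 1.
  1  |  dp/dt·Δt = -0.023808  |  p_1 = 0.296192
  2  |  dp/dt·Δt = -0.017312  |  p_2 = 0.278880
  3  |  dp/dt·Δt = -0.013065  |  p_3 = 0.265815
  4  |  dp/dt·Δt = -0.010126  |  p_4 = 0.255688
  5  |  dp/dt·Δt = -0.008006  |  p_5 = 0.247682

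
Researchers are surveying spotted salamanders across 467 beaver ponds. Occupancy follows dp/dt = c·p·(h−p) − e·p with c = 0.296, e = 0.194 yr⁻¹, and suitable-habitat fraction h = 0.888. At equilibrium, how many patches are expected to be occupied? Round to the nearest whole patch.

109

p* = h − e/c = 0.888 − 0.6554 = 0.2326.
Expected occupied patches = N × p* = 467 × 0.2326 = 108.62 ≈ 109.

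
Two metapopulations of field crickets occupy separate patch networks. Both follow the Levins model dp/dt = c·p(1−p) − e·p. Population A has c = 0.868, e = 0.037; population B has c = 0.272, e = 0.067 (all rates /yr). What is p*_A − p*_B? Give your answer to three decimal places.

0.204

A: p*_A = 1 − 0.037/0.868 = 0.9574.
B: p*_B = 1 − 0.067/0.272 = 0.7537.
p*_A − p*_B = 0.9574 − 0.7537 = 0.2037.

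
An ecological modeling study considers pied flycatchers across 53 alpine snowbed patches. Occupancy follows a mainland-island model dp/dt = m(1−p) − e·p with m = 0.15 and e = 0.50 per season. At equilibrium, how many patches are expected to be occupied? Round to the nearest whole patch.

12

p* = m/(m+e) = 0.15/0.6500 = 0.2308.
Expected occupied patches = N × p* = 53 × 0.2308 = 12.23 ≈ 12.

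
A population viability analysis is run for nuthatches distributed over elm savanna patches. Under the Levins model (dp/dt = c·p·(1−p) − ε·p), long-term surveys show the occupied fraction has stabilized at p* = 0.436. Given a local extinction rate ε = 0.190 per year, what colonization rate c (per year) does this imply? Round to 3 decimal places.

At equilibrium c(1−p*) = ε, so c = ε/(1−p*).
c = 0.190/(1 − 0.436) = 0.190/0.5640 = 0.3369.

0.337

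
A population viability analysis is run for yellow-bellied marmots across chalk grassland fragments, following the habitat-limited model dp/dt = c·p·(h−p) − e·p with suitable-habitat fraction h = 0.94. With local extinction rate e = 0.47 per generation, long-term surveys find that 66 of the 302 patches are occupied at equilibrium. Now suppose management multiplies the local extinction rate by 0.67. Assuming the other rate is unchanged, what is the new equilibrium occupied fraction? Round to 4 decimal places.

0.4566

Observed p* = 66/302 = 0.21854.
Balance c(h−p*) = e gives c = e/(0.94 − 0.21854) = 0.47/0.72146 = 0.65146.
New p* = 0.94 − e/c = 0.94 − 0.31490/0.65146 = 0.45662.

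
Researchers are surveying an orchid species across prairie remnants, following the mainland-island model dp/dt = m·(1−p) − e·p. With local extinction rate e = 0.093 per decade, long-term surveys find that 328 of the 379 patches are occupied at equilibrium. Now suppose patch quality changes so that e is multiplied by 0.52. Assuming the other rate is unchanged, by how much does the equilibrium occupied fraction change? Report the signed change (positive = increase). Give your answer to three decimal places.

Observed p* = 328/379 = 0.86544.
Balance m(1−p*) = e·p* gives m = e·p*/(1−p*) = 0.093×0.86544/0.13456 = 0.59814.
New p* = m/(m+e) = 0.59814/(0.59814+0.04836) = 0.92520.
Δp* = 0.92520 − 0.86544 = +0.05976.

0.060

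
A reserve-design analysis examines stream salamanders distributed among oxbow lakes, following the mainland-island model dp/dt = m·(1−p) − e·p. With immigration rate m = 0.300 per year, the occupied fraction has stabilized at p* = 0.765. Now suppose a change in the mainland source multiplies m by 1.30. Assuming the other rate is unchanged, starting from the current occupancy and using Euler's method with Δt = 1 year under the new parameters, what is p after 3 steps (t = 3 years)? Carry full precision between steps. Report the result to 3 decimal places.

Balance m(1−p*) = e·p* gives e = m(1−p*)/p* = 0.300×0.23500/0.76500 = 0.09216.
Starting from p₀ = 0.76500; update p ← p + (dp/dt)·Δt with the new parameters.
step 1: Δp = +0.02115, p = 0.78615
step 2: Δp = +0.01095, p = 0.79710
step 3: Δp = +0.00567, p = 0.80277

0.803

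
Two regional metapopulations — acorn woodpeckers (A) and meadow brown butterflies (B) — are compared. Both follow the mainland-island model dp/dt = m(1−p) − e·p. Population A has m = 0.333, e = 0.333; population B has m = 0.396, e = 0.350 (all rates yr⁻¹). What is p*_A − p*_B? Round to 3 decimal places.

-0.031

A: p*_A = m/(m+e) = 0.333/0.6660 = 0.5000.
B: p*_B = 0.396/0.7460 = 0.5308.
p*_A − p*_B = 0.5000 − 0.5308 = -0.0308.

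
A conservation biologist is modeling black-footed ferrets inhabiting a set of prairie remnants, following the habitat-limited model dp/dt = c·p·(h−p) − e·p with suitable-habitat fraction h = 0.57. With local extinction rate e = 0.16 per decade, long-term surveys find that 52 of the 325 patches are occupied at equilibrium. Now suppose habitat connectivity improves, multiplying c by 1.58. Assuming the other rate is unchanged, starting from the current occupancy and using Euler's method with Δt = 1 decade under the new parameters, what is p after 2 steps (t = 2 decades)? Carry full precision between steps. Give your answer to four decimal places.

0.1895

Observed p* = 52/325 = 0.16000.
Balance c(h−p*) = e gives c = e/(0.57 − 0.16000) = 0.16/0.41000 = 0.39024.
Starting from p₀ = 0.16000; update p ← p + (dp/dt)·Δt with the new parameters.
p: 0.16000 → 0.17485  (Δp = +0.01485)
p: 0.17485 → 0.18947  (Δp = +0.01463)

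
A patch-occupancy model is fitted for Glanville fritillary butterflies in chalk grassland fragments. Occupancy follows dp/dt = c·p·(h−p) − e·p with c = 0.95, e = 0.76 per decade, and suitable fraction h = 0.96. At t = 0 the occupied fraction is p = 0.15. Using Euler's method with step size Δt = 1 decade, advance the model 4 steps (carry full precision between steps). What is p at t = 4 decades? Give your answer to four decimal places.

0.1546

Update rule: p ← p + [c·p·(h−p) − e·p]·Δt with Δt = 1.
p: 0.15000 → 0.15142  (Δp = +0.00142)
p: 0.15142 → 0.15266  (Δp = +0.00123)
p: 0.15266 → 0.15372  (Δp = +0.00106)
p: 0.15372 → 0.15464  (Δp = +0.00092)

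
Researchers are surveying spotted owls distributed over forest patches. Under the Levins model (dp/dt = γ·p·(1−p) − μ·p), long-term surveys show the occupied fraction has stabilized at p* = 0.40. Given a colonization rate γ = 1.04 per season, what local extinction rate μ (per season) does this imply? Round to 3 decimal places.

0.624

At equilibrium γ(1−p*) = μ.
μ = 1.04 × (1 − 0.40) = 1.04 × 0.6000 = 0.6240.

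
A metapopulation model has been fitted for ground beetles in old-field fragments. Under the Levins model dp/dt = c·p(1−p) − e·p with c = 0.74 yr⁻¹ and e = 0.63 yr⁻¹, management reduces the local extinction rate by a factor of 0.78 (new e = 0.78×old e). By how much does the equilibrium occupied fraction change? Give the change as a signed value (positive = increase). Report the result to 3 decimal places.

Before: p* = 1 − 0.63/0.74 = 0.1486.
After the change, c = 0.74, e = 0.4914, so p* = 1 − 0.4914/0.74 = 0.3359.
Δp* = 0.3359 − 0.1486 = +0.1873.

0.187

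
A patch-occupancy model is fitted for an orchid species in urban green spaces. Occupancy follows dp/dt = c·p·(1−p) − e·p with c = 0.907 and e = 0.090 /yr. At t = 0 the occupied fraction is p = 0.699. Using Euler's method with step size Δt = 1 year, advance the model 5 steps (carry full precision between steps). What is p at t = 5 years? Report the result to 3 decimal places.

Update rule: p ← p + [c·p·(1−p) − e·p]·Δt with Δt = 1.
step 1: Δp = +0.12792, p = 0.82692
step 2: Δp = +0.05539, p = 0.88231
step 3: Δp = +0.01477, p = 0.89708
step 4: Δp = +0.00300, p = 0.90008
step 5: Δp = +0.00056, p = 0.90065

0.901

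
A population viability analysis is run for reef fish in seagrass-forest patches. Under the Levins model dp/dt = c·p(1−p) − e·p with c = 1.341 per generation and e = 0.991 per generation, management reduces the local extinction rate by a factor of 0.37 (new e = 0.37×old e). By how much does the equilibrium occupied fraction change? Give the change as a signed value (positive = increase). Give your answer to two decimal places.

Before: p* = 1 − 0.991/1.341 = 0.2610.
After the change, c = 1.341, e = 0.36667, so p* = 1 − 0.36667/1.341 = 0.7266.
Δp* = 0.7266 − 0.2610 = +0.4656.

0.47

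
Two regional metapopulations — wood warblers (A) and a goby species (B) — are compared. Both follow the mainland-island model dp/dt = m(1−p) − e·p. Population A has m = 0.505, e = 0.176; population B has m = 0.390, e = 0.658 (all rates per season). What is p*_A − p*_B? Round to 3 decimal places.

A: p*_A = m/(m+e) = 0.505/0.6810 = 0.7416.
B: p*_B = 0.390/1.0480 = 0.3721.
p*_A − p*_B = 0.7416 − 0.3721 = 0.3694.

0.369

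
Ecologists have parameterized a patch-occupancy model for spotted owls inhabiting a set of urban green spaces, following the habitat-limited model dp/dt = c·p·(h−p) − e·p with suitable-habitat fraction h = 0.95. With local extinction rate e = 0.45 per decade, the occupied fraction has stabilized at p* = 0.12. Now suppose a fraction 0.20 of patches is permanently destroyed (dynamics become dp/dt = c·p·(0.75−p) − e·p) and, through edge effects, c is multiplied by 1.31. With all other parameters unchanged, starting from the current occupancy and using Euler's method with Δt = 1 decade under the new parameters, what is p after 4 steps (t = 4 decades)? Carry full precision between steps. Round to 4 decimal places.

0.1189

Balance c(h−p*) = e gives c = e/(0.95 − 0.12000) = 0.45/0.83000 = 0.54217.
Starting from p₀ = 0.12000; update p ← p + (dp/dt)·Δt with the new parameters.
  1  |  dp/dt·Δt = -0.000306  |  p_1 = 0.119694
  2  |  dp/dt·Δt = -0.000279  |  p_2 = 0.119415
  3  |  dp/dt·Δt = -0.000255  |  p_3 = 0.119161
  4  |  dp/dt·Δt = -0.000233  |  p_4 = 0.118928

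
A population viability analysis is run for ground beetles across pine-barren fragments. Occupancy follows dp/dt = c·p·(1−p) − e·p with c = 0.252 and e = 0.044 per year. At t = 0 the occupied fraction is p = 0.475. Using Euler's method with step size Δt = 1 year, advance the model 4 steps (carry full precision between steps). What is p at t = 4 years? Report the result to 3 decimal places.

Update rule: p ← p + [c·p·(1−p) − e·p]·Δt with Δt = 1.
step 1: Δp = +0.04194, p = 0.51694
step 2: Δp = +0.04018, p = 0.55712
step 3: Δp = +0.03766, p = 0.59479
step 4: Δp = +0.03457, p = 0.62935

0.629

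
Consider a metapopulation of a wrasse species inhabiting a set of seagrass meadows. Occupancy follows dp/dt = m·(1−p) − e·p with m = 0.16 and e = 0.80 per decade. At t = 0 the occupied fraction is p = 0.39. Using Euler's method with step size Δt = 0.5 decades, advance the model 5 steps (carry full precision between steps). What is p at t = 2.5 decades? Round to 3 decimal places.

Update rule: p ← p + [m·(1−p) − e·p]·Δt with Δt = 0.5.
p: 0.39000 → 0.28280  (Δp = -0.10720)
p: 0.28280 → 0.22706  (Δp = -0.05574)
p: 0.22706 → 0.19807  (Δp = -0.02899)
p: 0.19807 → 0.18300  (Δp = -0.01507)
p: 0.18300 → 0.17516  (Δp = -0.00784)

0.175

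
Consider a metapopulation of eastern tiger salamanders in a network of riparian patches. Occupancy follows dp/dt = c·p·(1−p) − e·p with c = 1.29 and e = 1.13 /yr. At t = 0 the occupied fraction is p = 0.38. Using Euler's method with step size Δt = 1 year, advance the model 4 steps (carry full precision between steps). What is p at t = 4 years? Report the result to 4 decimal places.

Update rule: p ← p + [c·p·(1−p) − e·p]·Δt with Δt = 1.
t = 1: p = 0.38000 + (-0.12548) = 0.25452
t = 2: p = 0.25452 + (-0.04285) = 0.21168
t = 3: p = 0.21168 + (-0.02393) = 0.18774
t = 4: p = 0.18774 + (-0.01543) = 0.17231

0.1723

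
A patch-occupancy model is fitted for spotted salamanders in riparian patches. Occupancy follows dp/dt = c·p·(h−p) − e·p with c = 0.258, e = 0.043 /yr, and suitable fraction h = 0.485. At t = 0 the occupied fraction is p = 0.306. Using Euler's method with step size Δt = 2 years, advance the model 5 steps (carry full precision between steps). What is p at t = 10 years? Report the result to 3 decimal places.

0.313

Update rule: p ← p + [c·p·(h−p) − e·p]·Δt with Δt = 2.
  1  |  dp/dt·Δt = +0.001947  |  p_1 = 0.307947
  2  |  dp/dt·Δt = +0.001650  |  p_2 = 0.309598
  3  |  dp/dt·Δt = +0.001396  |  p_3 = 0.310993
  4  |  dp/dt·Δt = +0.001178  |  p_4 = 0.312171
  5  |  dp/dt·Δt = +0.000993  |  p_5 = 0.313164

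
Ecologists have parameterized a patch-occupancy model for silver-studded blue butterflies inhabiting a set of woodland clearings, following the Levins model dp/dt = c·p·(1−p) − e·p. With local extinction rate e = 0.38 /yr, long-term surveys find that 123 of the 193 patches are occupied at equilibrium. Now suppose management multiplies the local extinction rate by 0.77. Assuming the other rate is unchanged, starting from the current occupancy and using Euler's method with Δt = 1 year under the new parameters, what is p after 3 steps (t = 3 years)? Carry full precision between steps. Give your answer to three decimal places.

0.719

Observed p* = 123/193 = 0.63731.
Balance c(1−p*) = e gives c = e/(1 − 0.63731) = 0.38/0.36269 = 1.04771.
Starting from p₀ = 0.63731; update p ← p + (dp/dt)·Δt with the new parameters.
t = 1: p = 0.63731 + (+0.05570) = 0.69301
t = 2: p = 0.69301 + (+0.02013) = 0.71313
t = 3: p = 0.71313 + (+0.00567) = 0.71881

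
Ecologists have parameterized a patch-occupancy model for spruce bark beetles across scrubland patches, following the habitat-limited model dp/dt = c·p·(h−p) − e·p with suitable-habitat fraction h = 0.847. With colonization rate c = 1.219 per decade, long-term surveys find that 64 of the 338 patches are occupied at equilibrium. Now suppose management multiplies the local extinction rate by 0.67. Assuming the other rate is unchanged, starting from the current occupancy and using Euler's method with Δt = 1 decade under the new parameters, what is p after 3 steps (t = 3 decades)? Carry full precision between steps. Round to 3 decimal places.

Observed p* = 64/338 = 0.18935.
Balance c(h−p*) = e gives e = 1.219×(0.847 − 0.18935) = 0.80168.
Starting from p₀ = 0.18935; update p ← p + (dp/dt)·Δt with the new parameters.
p: 0.18935 → 0.23944  (Δp = +0.05009)
p: 0.23944 → 0.28817  (Δp = +0.04872)
p: 0.28817 → 0.32969  (Δp = +0.04152)

0.330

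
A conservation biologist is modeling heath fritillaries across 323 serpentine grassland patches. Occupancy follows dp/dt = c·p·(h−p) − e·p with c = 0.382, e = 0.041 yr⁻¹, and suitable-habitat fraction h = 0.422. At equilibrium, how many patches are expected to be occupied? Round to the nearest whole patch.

102

p* = h − e/c = 0.422 − 0.1073 = 0.3147.
Expected occupied patches = N × p* = 323 × 0.3147 = 101.64 ≈ 102.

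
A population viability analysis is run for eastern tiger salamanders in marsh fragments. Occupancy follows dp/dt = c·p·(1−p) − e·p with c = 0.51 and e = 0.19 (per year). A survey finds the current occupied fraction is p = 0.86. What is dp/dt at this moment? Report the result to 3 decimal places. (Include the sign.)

-0.102

Colonization term: c·p·(1−p) = 0.51×0.86×0.1400 = 0.06140.
Extinction term: e·p = 0.16340.
dp/dt = 0.06140 − 0.16340 = -0.10200.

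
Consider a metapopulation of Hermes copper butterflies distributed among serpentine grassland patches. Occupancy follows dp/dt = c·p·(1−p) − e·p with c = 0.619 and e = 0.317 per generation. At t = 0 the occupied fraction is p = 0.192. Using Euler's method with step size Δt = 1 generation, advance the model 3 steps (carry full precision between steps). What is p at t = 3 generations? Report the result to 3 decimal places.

0.300

Update rule: p ← p + [c·p·(1−p) − e·p]·Δt with Δt = 1.
p: 0.19200 → 0.22717  (Δp = +0.03517)
p: 0.22717 → 0.26383  (Δp = +0.03666)
p: 0.26383 → 0.30042  (Δp = +0.03659)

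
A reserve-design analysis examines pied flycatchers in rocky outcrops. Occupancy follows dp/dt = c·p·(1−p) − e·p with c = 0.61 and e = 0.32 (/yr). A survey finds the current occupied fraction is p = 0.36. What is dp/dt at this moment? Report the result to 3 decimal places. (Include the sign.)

Colonization term: c·p·(1−p) = 0.61×0.36×0.6400 = 0.14054.
Extinction term: e·p = 0.11520.
dp/dt = 0.14054 − 0.11520 = 0.02534.

0.025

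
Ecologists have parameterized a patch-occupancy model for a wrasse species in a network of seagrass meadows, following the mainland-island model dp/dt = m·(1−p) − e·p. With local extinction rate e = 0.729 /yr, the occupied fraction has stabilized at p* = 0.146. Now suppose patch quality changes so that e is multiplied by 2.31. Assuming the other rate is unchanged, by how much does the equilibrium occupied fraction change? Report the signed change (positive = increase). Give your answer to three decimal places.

-0.077

Balance m(1−p*) = e·p* gives m = e·p*/(1−p*) = 0.729×0.14600/0.85400 = 0.12463.
New p* = m/(m+e) = 0.12463/(0.12463+1.68399) = 0.06891.
Δp* = 0.06891 − 0.14600 = -0.07709.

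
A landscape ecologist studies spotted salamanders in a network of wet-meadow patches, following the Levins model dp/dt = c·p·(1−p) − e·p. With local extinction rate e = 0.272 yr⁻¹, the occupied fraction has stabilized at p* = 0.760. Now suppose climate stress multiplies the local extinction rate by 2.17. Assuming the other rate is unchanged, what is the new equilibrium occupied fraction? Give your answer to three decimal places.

Balance c(1−p*) = e gives c = e/(1 − 0.76000) = 0.272/0.24000 = 1.13333.
New p* = 1 − e/c = 1 − 0.59024/1.13333 = 0.47920.

0.479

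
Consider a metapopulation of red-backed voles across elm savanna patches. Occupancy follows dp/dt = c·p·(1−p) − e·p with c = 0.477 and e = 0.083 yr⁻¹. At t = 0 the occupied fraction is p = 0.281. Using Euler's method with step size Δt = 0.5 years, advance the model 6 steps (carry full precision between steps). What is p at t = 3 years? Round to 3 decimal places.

Update rule: p ← p + [c·p·(1−p) − e·p]·Δt with Δt = 0.5.
p: 0.28100 → 0.31752  (Δp = +0.03652)
p: 0.31752 → 0.35603  (Δp = +0.03851)
p: 0.35603 → 0.39594  (Δp = +0.03991)
p: 0.39594 → 0.43655  (Δp = +0.04061)
p: 0.43655 → 0.47710  (Δp = +0.04055)
p: 0.47710 → 0.51680  (Δp = +0.03970)

0.517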